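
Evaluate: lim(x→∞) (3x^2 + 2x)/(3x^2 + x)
This is an ∞/∞ indeterminate form.

Apply L'Hôpital's rule: differentiate numerator and denominator separately.
  f(x) = 3·x^2 + 2·x   ⇒   f'(x) = 6·x + 2
  g(x) = 3·x^2 + x   ⇒   g'(x) = 6·x + 1
  lim(x→∞) f'(x)/g'(x) = lim(x→∞) (6·x + 2)/(6·x + 1)
  = 1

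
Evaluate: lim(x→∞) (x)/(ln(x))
This is an ∞/∞ indeterminate form.

Apply L'Hôpital's rule: differentiate numerator and denominator separately.
  f(x) = x   ⇒   f'(x) = 1
  g(x) = ln(x)   ⇒   g'(x) = 1/x
  lim(x→∞) f'(x)/g'(x) = lim(x→∞) (1)/(1/x)
  = ∞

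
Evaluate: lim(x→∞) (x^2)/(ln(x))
This is an ∞/∞ indeterminate form.

Apply L'Hôpital's rule: differentiate numerator and denominator separately.
  f(x) = x^2   ⇒   f'(x) = 2·x
  g(x) = ln(x)   ⇒   g'(x) = 1/x
  lim(x→∞) f'(x)/g'(x) = lim(x→∞) (2·x)/(1/x)
  = ∞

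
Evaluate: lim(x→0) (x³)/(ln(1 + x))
This is a 0/0 indeterminate form.

Apply L'Hôpital's rule: differentiate numerator and denominator separately.
  f(x) = x^3   ⇒   f'(x) = 3·x^2
  g(x) = ln(x + 1)   ⇒   g'(x) = 1/(x + 1)
  lim(x→0) f'(x)/g'(x) = lim(x→0) (3·x^2)/(1/(x + 1))
  = 0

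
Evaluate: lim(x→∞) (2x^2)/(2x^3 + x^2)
This is an ∞/∞ indeterminate form.

Apply L'Hôpital's rule: differentiate numerator and denominator separately.
  f(x) = 2·x^2   ⇒   f'(x) = 4·x
  g(x) = 2·x^3 + x^2   ⇒   g'(x) = 6·x^2 + 2·x
  lim(x→∞) f'(x)/g'(x) = lim(x→∞) (4·x)/(6·x^2 + 2·x)
  = 0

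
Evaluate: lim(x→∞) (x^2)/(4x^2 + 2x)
This is an ∞/∞ indeterminate form.

Apply L'Hôpital's rule: differentiate numerator and denominator separately.
  f(x) = x^2   ⇒   f'(x) = 2·x
  g(x) = 4·x^2 + 2·x   ⇒   g'(x) = 8·x + 2
  lim(x→∞) f'(x)/g'(x) = lim(x→∞) (2·x)/(8·x + 2)
  = 1/4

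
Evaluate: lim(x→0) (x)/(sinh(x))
This is a 0/0 indeterminate form.

Apply L'Hôpital's rule: differentiate numerator and denominator separately.
  f(x) = x   ⇒   f'(x) = 1
  g(x) = sinh(x)   ⇒   g'(x) = cosh(x)
  lim(x→0) f'(x)/g'(x) = lim(x→0) (1)/(cosh(x))
  = 1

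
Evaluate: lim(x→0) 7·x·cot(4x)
This is a 0·∞ indeterminate form.

Rewrite 0·∞ as a quotient (0/0 or ∞/∞ form), then apply L'Hôpital's rule:
  lim(x→0) 7·x·cot(4x) = 7/4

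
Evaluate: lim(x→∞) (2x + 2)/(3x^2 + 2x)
This is an ∞/∞ indeterminate form.

Apply L'Hôpital's rule: differentiate numerator and denominator separately.
  f(x) = 2·x + 2   ⇒   f'(x) = 2
  g(x) = 3·x^2 + 2·x   ⇒   g'(x) = 6·x + 2
  lim(x→∞) f'(x)/g'(x) = lim(x→∞) (2)/(6·x + 2)
  = 0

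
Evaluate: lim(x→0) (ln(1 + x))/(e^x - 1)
This is a 0/0 indeterminate form.

Apply L'Hôpital's rule: differentiate numerator and denominator separately.
  f(x) = ln(x + 1)   ⇒   f'(x) = 1/(x + 1)
  g(x) = e^(x) - 1   ⇒   g'(x) = e^(x)
  lim(x→0) f'(x)/g'(x) = lim(x→0) (1/(x + 1))/(e^(x))
  = 1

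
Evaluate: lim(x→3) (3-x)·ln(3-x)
This is a 0·∞ indeterminate form.

Rewrite 0·∞ as a quotient (0/0 or ∞/∞ form), then apply L'Hôpital's rule:
  lim(x→3) (3-x)·ln(3-x) = 0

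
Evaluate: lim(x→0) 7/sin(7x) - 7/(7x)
This is an ∞-∞ indeterminate form.

Combine fractions or rationalize to convert ∞-∞ to 0/0 form:
  lim(x→0) 7/sin(7x) - 7/(7x) = 0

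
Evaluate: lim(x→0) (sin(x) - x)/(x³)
This is a 0/0 indeterminate form.

Apply L'Hôpital's rule: differentiate numerator and denominator separately.
  f(x) = -x + sin(x)   ⇒   f'(x) = cos(x) - 1
  g(x) = x^3   ⇒   g'(x) = 3·x^2
  lim(x→0) f'(x)/g'(x) = lim(x→0) (cos(x) - 1)/(3·x^2)
  = -1/6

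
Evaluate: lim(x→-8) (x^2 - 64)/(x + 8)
This is a standard limit.

Factor or rationalize the expression:
  lim(x→-8) (x^2 - 64)/(x + 8) = -16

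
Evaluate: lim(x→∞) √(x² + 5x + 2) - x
This is an ∞-∞ indeterminate form.

Combine fractions or rationalize to convert ∞-∞ to 0/0 form:
  lim(x→∞) √(x² + 5x + 2) - x = 5/2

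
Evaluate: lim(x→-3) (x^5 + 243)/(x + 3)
This is a standard limit.

Factor or rationalize the expression:
  lim(x→-3) (x^5 + 243)/(x + 3) = 405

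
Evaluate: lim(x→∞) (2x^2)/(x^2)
This is an ∞/∞ indeterminate form.

Apply L'Hôpital's rule: differentiate numerator and denominator separately.
  f(x) = 2·x^2   ⇒   f'(x) = 4·x
  g(x) = x^2   ⇒   g'(x) = 2·x
  lim(x→∞) f'(x)/g'(x) = lim(x→∞) (4·x)/(2·x)
  = 2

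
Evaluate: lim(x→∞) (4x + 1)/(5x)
This is an ∞/∞ indeterminate form.

Apply L'Hôpital's rule: differentiate numerator and denominator separately.
  f(x) = 4·x + 1   ⇒   f'(x) = 4
  g(x) = 5·x   ⇒   g'(x) = 5
  lim(x→∞) f'(x)/g'(x) = lim(x→∞) (4)/(5)
  = 4/5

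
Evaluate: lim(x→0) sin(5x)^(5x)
This is an exponential indeterminate form.

For exponential indeterminate forms, take the natural log:
  Let L = lim(x→0) sin(5x)^(5x)
  Then ln(L) = lim(x→0) [exponent × ln(base)]
  Evaluate using L'Hôpital or standard limits, then exponentiate.
  L = 1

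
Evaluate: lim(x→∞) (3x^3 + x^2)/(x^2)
This is an ∞/∞ indeterminate form.

Apply L'Hôpital's rule: differentiate numerator and denominator separately.
  f(x) = 3·x^3 + x^2   ⇒   f'(x) = 9·x^2 + 2·x
  g(x) = x^2   ⇒   g'(x) = 2·x
  lim(x→∞) f'(x)/g'(x) = lim(x→∞) (9·x^2 + 2·x)/(2·x)
  = ∞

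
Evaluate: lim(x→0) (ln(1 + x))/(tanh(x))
This is a 0/0 indeterminate form.

Apply L'Hôpital's rule: differentiate numerator and denominator separately.
  f(x) = ln(x + 1)   ⇒   f'(x) = 1/(x + 1)
  g(x) = tanh(x)   ⇒   g'(x) = 1 - tanh(x)^2
  lim(x→0) f'(x)/g'(x) = lim(x→0) (1/(x + 1))/(1 - tanh(x)^2)
  = 1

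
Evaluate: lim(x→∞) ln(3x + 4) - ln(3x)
This is an ∞-∞ indeterminate form.

Combine fractions or rationalize to convert ∞-∞ to 0/0 form:
  lim(x→∞) ln(3x + 4) - ln(3x) = 0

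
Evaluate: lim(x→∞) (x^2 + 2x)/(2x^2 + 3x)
This is an ∞/∞ indeterminate form.

Apply L'Hôpital's rule: differentiate numerator and denominator separately.
  f(x) = x^2 + 2·x   ⇒   f'(x) = 2·x + 2
  g(x) = 2·x^2 + 3·x   ⇒   g'(x) = 4·x + 3
  lim(x→∞) f'(x)/g'(x) = lim(x→∞) (2·x + 2)/(4·x + 3)
  = 1/2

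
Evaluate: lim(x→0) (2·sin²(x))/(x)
This is a 0/0 indeterminate form.

Apply L'Hôpital's rule: differentiate numerator and denominator separately.
  f(x) = 2·sin(x)^2   ⇒   f'(x) = 4·sin(x)·cos(x)
  g(x) = x   ⇒   g'(x) = 1
  lim(x→0) f'(x)/g'(x) = lim(x→0) (4·sin(x)·cos(x))/(1)
  = 0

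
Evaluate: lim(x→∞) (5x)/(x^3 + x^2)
This is an ∞/∞ indeterminate form.

Apply L'Hôpital's rule: differentiate numerator and denominator separately.
  f(x) = 5·x   ⇒   f'(x) = 5
  g(x) = x^3 + x^2   ⇒   g'(x) = 3·x^2 + 2·x
  lim(x→∞) f'(x)/g'(x) = lim(x→∞) (5)/(3·x^2 + 2·x)
  = 0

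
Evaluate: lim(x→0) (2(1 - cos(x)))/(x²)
This is a 0/0 indeterminate form.

Apply L'Hôpital's rule: differentiate numerator and denominator separately.
  f(x) = 2 - 2·cos(x)   ⇒   f'(x) = 2·sin(x)
  g(x) = x^2   ⇒   g'(x) = 2·x
  lim(x→0) f'(x)/g'(x) = lim(x→0) (2·sin(x))/(2·x)
  = 1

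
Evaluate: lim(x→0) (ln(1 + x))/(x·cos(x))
This is a 0/0 indeterminate form.

Apply L'Hôpital's rule: differentiate numerator and denominator separately.
  f(x) = ln(x + 1)   ⇒   f'(x) = 1/(x + 1)
  g(x) = x·cos(x)   ⇒   g'(x) = -x·sin(x) + cos(x)
  lim(x→0) f'(x)/g'(x) = lim(x→0) (1/(x + 1))/(-x·sin(x) + cos(x))
  = 1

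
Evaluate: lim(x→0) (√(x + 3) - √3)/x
This is a standard limit.

Factor or rationalize the expression:
  lim(x→0) (√(x + 3) - √3)/x = sqrt(3)/6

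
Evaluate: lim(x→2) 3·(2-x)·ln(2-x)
This is a 0·∞ indeterminate form.

Rewrite 0·∞ as a quotient (0/0 or ∞/∞ form), then apply L'Hôpital's rule:
  lim(x→2) 3·(2-x)·ln(2-x) = 0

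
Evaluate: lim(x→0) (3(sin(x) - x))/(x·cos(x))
This is a 0/0 indeterminate form.

Apply L'Hôpital's rule: differentiate numerator and denominator separately.
  f(x) = -3·x + 3·sin(x)   ⇒   f'(x) = 3·cos(x) - 3
  g(x) = x·cos(x)   ⇒   g'(x) = -x·sin(x) + cos(x)
  lim(x→0) f'(x)/g'(x) = lim(x→0) (3·cos(x) - 3)/(-x·sin(x) + cos(x))
  = 0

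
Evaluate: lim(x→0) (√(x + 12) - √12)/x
This is a standard limit.

Factor or rationalize the expression:
  lim(x→0) (√(x + 12) - √12)/x = sqrt(3)/12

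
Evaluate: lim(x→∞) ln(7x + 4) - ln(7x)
This is an ∞-∞ indeterminate form.

Combine fractions or rationalize to convert ∞-∞ to 0/0 form:
  lim(x→∞) ln(7x + 4) - ln(7x) = 0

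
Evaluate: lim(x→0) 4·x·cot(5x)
This is a 0·∞ indeterminate form.

Rewrite 0·∞ as a quotient (0/0 or ∞/∞ form), then apply L'Hôpital's rule:
  lim(x→0) 4·x·cot(5x) = 4/5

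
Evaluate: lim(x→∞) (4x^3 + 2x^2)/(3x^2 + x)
This is an ∞/∞ indeterminate form.

Apply L'Hôpital's rule: differentiate numerator and denominator separately.
  f(x) = 4·x^3 + 2·x^2   ⇒   f'(x) = 12·x^2 + 4·x
  g(x) = 3·x^2 + x   ⇒   g'(x) = 6·x + 1
  lim(x→∞) f'(x)/g'(x) = lim(x→∞) (12·x^2 + 4·x)/(6·x + 1)
  = ∞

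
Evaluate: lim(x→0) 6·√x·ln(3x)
This is a 0·∞ indeterminate form.

Rewrite 0·∞ as a quotient (0/0 or ∞/∞ form), then apply L'Hôpital's rule:
  lim(x→0) 6·√x·ln(3x) = 0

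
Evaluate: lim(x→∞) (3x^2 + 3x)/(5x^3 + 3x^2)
This is an ∞/∞ indeterminate form.

Apply L'Hôpital's rule: differentiate numerator and denominator separately.
  f(x) = 3·x^2 + 3·x   ⇒   f'(x) = 6·x + 3
  g(x) = 5·x^3 + 3·x^2   ⇒   g'(x) = 15·x^2 + 6·x
  lim(x→∞) f'(x)/g'(x) = lim(x→∞) (6·x + 3)/(15·x^2 + 6·x)
  = 0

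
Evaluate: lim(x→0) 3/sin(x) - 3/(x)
This is an ∞-∞ indeterminate form.

Combine fractions or rationalize to convert ∞-∞ to 0/0 form:
  lim(x→0) 3/sin(x) - 3/(x) = 0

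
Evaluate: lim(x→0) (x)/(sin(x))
This is a 0/0 indeterminate form.

Apply L'Hôpital's rule: differentiate numerator and denominator separately.
  f(x) = x   ⇒   f'(x) = 1
  g(x) = sin(x)   ⇒   g'(x) = cos(x)
  lim(x→0) f'(x)/g'(x) = lim(x→0) (1)/(cos(x))
  = 1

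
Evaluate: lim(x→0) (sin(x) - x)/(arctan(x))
This is a 0/0 indeterminate form.

Apply L'Hôpital's rule: differentiate numerator and denominator separately.
  f(x) = -x + sin(x)   ⇒   f'(x) = cos(x) - 1
  g(x) = atan(x)   ⇒   g'(x) = 1/(x^2 + 1)
  lim(x→0) f'(x)/g'(x) = lim(x→0) (cos(x) - 1)/(1/(x^2 + 1))
  = 0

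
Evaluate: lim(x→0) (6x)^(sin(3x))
This is an exponential indeterminate form.

For exponential indeterminate forms, take the natural log:
  Let L = lim(x→0) (6x)^(sin(3x))
  Then ln(L) = lim(x→0) [exponent × ln(base)]
  Evaluate using L'Hôpital or standard limits, then exponentiate.
  L = 1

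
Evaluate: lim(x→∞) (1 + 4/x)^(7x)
This is an exponential indeterminate form.

For exponential indeterminate forms, take the natural log:
  Let L = lim(x→∞) (1 + 4/x)^(7x)
  Then ln(L) = lim(x→∞) [exponent × ln(base)]
  Evaluate using L'Hôpital or standard limits, then exponentiate.
  L = e^(28)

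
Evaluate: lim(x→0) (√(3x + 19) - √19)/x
This is a standard limit.

Factor or rationalize the expression:
  lim(x→0) (√(3x + 19) - √19)/x = 3·sqrt(19)/38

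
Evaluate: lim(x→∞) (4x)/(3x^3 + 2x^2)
This is an ∞/∞ indeterminate form.

Apply L'Hôpital's rule: differentiate numerator and denominator separately.
  f(x) = 4·x   ⇒   f'(x) = 4
  g(x) = 3·x^3 + 2·x^2   ⇒   g'(x) = 9·x^2 + 4·x
  lim(x→∞) f'(x)/g'(x) = lim(x→∞) (4)/(9·x^2 + 4·x)
  = 0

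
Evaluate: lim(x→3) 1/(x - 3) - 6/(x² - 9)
This is an ∞-∞ indeterminate form.

Combine fractions or rationalize to convert ∞-∞ to 0/0 form:
  lim(x→3) 1/(x - 3) - 6/(x² - 9) = 1/6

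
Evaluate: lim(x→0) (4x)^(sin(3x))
This is an exponential indeterminate form.

For exponential indeterminate forms, take the natural log:
  Let L = lim(x→0) (4x)^(sin(3x))
  Then ln(L) = lim(x→0) [exponent × ln(base)]
  Evaluate using L'Hôpital or standard limits, then exponentiate.
  L = 1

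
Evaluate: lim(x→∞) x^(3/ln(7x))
This is an exponential indeterminate form.

For exponential indeterminate forms, take the natural log:
  Let L = lim(x→∞) x^(3/ln(7x))
  Then ln(L) = lim(x→∞) [exponent × ln(base)]
  Evaluate using L'Hôpital or standard limits, then exponentiate.
  L = e^(3)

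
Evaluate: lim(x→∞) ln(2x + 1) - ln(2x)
This is an ∞-∞ indeterminate form.

Combine fractions or rationalize to convert ∞-∞ to 0/0 form:
  lim(x→∞) ln(2x + 1) - ln(2x) = 0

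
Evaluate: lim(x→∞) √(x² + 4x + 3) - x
This is an ∞-∞ indeterminate form.

Combine fractions or rationalize to convert ∞-∞ to 0/0 form:
  lim(x→∞) √(x² + 4x + 3) - x = 2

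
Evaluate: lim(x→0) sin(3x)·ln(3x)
This is a 0·∞ indeterminate form.

Rewrite 0·∞ as a quotient (0/0 or ∞/∞ form), then apply L'Hôpital's rule:
  lim(x→0) sin(3x)·ln(3x) = 0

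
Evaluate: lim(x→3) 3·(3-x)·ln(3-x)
This is a 0·∞ indeterminate form.

Rewrite 0·∞ as a quotient (0/0 or ∞/∞ form), then apply L'Hôpital's rule:
  lim(x→3) 3·(3-x)·ln(3-x) = 0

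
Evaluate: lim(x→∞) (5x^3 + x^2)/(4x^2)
This is an ∞/∞ indeterminate form.

Apply L'Hôpital's rule: differentiate numerator and denominator separately.
  f(x) = 5·x^3 + x^2   ⇒   f'(x) = 15·x^2 + 2·x
  g(x) = 4·x^2   ⇒   g'(x) = 8·x
  lim(x→∞) f'(x)/g'(x) = lim(x→∞) (15·x^2 + 2·x)/(8·x)
  = ∞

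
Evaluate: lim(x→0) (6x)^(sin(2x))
This is an exponential indeterminate form.

For exponential indeterminate forms, take the natural log:
  Let L = lim(x→0) (6x)^(sin(2x))
  Then ln(L) = lim(x→0) [exponent × ln(base)]
  Evaluate using L'Hôpital or standard limits, then exponentiate.
  L = 1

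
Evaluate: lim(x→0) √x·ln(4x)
This is a 0·∞ indeterminate form.

Rewrite 0·∞ as a quotient (0/0 or ∞/∞ form), then apply L'Hôpital's rule:
  lim(x→0) √x·ln(4x) = 0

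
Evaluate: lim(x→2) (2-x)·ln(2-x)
This is a 0·∞ indeterminate form.

Rewrite 0·∞ as a quotient (0/0 or ∞/∞ form), then apply L'Hôpital's rule:
  lim(x→2) (2-x)·ln(2-x) = 0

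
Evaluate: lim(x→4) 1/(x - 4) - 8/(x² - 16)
This is an ∞-∞ indeterminate form.

Combine fractions or rationalize to convert ∞-∞ to 0/0 form:
  lim(x→4) 1/(x - 4) - 8/(x² - 16) = 1/8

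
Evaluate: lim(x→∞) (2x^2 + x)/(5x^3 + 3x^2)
This is an ∞/∞ indeterminate form.

Apply L'Hôpital's rule: differentiate numerator and denominator separately.
  f(x) = 2·x^2 + x   ⇒   f'(x) = 4·x + 1
  g(x) = 5·x^3 + 3·x^2   ⇒   g'(x) = 15·x^2 + 6·x
  lim(x→∞) f'(x)/g'(x) = lim(x→∞) (4·x + 1)/(15·x^2 + 6·x)
  = 0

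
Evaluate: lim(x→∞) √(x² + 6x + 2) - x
This is an ∞-∞ indeterminate form.

Combine fractions or rationalize to convert ∞-∞ to 0/0 form:
  lim(x→∞) √(x² + 6x + 2) - x = 3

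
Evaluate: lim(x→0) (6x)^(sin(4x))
This is an exponential indeterminate form.

For exponential indeterminate forms, take the natural log:
  Let L = lim(x→0) (6x)^(sin(4x))
  Then ln(L) = lim(x→0) [exponent × ln(base)]
  Evaluate using L'Hôpital or standard limits, then exponentiate.
  L = 1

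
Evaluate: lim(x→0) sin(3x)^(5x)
This is an exponential indeterminate form.

For exponential indeterminate forms, take the natural log:
  Let L = lim(x→0) sin(3x)^(5x)
  Then ln(L) = lim(x→0) [exponent × ln(base)]
  Evaluate using L'Hôpital or standard limits, then exponentiate.
  L = 1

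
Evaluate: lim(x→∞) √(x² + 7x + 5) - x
This is an ∞-∞ indeterminate form.

Combine fractions or rationalize to convert ∞-∞ to 0/0 form:
  lim(x→∞) √(x² + 7x + 5) - x = 7/2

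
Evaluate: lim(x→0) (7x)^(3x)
This is an exponential indeterminate form.

For exponential indeterminate forms, take the natural log:
  Let L = lim(x→0) (7x)^(3x)
  Then ln(L) = lim(x→0) [exponent × ln(base)]
  Evaluate using L'Hôpital or standard limits, then exponentiate.
  L = 1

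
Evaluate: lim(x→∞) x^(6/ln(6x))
This is an exponential indeterminate form.

For exponential indeterminate forms, take the natural log:
  Let L = lim(x→∞) x^(6/ln(6x))
  Then ln(L) = lim(x→∞) [exponent × ln(base)]
  Evaluate using L'Hôpital or standard limits, then exponentiate.
  L = e^(6)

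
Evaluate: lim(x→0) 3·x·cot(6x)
This is a 0·∞ indeterminate form.

Rewrite 0·∞ as a quotient (0/0 or ∞/∞ form), then apply L'Hôpital's rule:
  lim(x→0) 3·x·cot(6x) = 1/2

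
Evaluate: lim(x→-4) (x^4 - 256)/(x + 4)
This is a standard limit.

Factor or rationalize the expression:
  lim(x→-4) (x^4 - 256)/(x + 4) = -256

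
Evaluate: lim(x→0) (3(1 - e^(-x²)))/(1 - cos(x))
This is a 0/0 indeterminate form.

Apply L'Hôpital's rule: differentiate numerator and denominator separately.
  f(x) = 3 - 3·e^(-x^2)   ⇒   f'(x) = 6·x·e^(-x^2)
  g(x) = 1 - cos(x)   ⇒   g'(x) = sin(x)
  lim(x→0) f'(x)/g'(x) = lim(x→0) (6·x·e^(-x^2))/(sin(x))
  = 6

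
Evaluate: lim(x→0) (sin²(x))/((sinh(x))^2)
This is a 0/0 indeterminate form.

Apply L'Hôpital's rule: differentiate numerator and denominator separately.
  f(x) = sin(x)^2   ⇒   f'(x) = 2·sin(x)·cos(x)
  g(x) = sinh(x)^2   ⇒   g'(x) = 2·sinh(x)·cosh(x)
  lim(x→0) f'(x)/g'(x) = lim(x→0) (2·sin(x)·cos(x))/(2·sinh(x)·cosh(x))
  = 1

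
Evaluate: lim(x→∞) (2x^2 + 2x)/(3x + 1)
This is an ∞/∞ indeterminate form.

Apply L'Hôpital's rule: differentiate numerator and denominator separately.
  f(x) = 2·x^2 + 2·x   ⇒   f'(x) = 4·x + 2
  g(x) = 3·x + 1   ⇒   g'(x) = 3
  lim(x→∞) f'(x)/g'(x) = lim(x→∞) (4·x + 2)/(3)
  = ∞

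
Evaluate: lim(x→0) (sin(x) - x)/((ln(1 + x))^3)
This is a 0/0 indeterminate form.

Apply L'Hôpital's rule: differentiate numerator and denominator separately.
  f(x) = -x + sin(x)   ⇒   f'(x) = cos(x) - 1
  g(x) = ln(x + 1)^3   ⇒   g'(x) = 3·ln(x + 1)^2/(x + 1)
  lim(x→0) f'(x)/g'(x) = lim(x→0) (cos(x) - 1)/(3·ln(x + 1)^2/(x + 1))
  = -1/6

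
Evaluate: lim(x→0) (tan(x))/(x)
This is a 0/0 indeterminate form.

Apply L'Hôpital's rule: differentiate numerator and denominator separately.
  f(x) = tan(x)   ⇒   f'(x) = tan(x)^2 + 1
  g(x) = x   ⇒   g'(x) = 1
  lim(x→0) f'(x)/g'(x) = lim(x→0) (tan(x)^2 + 1)/(1)
  = 1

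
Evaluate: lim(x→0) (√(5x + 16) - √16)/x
This is a standard limit.

Factor or rationalize the expression:
  lim(x→0) (√(5x + 16) - √16)/x = 5/8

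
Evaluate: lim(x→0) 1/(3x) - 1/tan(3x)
This is an ∞-∞ indeterminate form.

Combine fractions or rationalize to convert ∞-∞ to 0/0 form:
  lim(x→0) 1/(3x) - 1/tan(3x) = 0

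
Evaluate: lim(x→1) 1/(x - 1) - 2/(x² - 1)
This is an ∞-∞ indeterminate form.

Combine fractions or rationalize to convert ∞-∞ to 0/0 form:
  lim(x→1) 1/(x - 1) - 2/(x² - 1) = 1/2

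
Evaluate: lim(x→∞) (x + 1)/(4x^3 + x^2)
This is an ∞/∞ indeterminate form.

Apply L'Hôpital's rule: differentiate numerator and denominator separately.
  f(x) = x + 1   ⇒   f'(x) = 1
  g(x) = 4·x^3 + x^2   ⇒   g'(x) = 12·x^2 + 2·x
  lim(x→∞) f'(x)/g'(x) = lim(x→∞) (1)/(12·x^2 + 2·x)
  = 0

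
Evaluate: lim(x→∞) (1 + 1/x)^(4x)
This is an exponential indeterminate form.

For exponential indeterminate forms, take the natural log:
  Let L = lim(x→∞) (1 + 1/x)^(4x)
  Then ln(L) = lim(x→∞) [exponent × ln(base)]
  Evaluate using L'Hôpital or standard limits, then exponentiate.
  L = e^(4)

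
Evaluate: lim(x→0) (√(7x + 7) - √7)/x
This is a standard limit.

Factor or rationalize the expression:
  lim(x→0) (√(7x + 7) - √7)/x = sqrt(7)/2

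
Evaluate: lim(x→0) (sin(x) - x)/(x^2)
This is a 0/0 indeterminate form.

Apply L'Hôpital's rule: differentiate numerator and denominator separately.
  f(x) = -x + sin(x)   ⇒   f'(x) = cos(x) - 1
  g(x) = x^2   ⇒   g'(x) = 2·x
  lim(x→0) f'(x)/g'(x) = lim(x→0) (cos(x) - 1)/(2·x)
  = 0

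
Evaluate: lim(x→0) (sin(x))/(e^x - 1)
This is a 0/0 indeterminate form.

Apply L'Hôpital's rule: differentiate numerator and denominator separately.
  f(x) = sin(x)   ⇒   f'(x) = cos(x)
  g(x) = e^(x) - 1   ⇒   g'(x) = e^(x)
  lim(x→0) f'(x)/g'(x) = lim(x→0) (cos(x))/(e^(x))
  = 1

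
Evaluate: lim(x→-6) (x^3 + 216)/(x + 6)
This is a standard limit.

Factor or rationalize the expression:
  lim(x→-6) (x^3 + 216)/(x + 6) = 108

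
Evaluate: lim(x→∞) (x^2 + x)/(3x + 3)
This is an ∞/∞ indeterminate form.

Apply L'Hôpital's rule: differentiate numerator and denominator separately.
  f(x) = x^2 + x   ⇒   f'(x) = 2·x + 1
  g(x) = 3·x + 3   ⇒   g'(x) = 3
  lim(x→∞) f'(x)/g'(x) = lim(x→∞) (2·x + 1)/(3)
  = ∞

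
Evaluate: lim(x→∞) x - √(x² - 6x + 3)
This is an ∞-∞ indeterminate form.

Combine fractions or rationalize to convert ∞-∞ to 0/0 form:
  lim(x→∞) x - √(x² - 6x + 3) = 3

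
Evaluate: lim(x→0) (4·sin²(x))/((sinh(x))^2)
This is a 0/0 indeterminate form.

Apply L'Hôpital's rule: differentiate numerator and denominator separately.
  f(x) = 4·sin(x)^2   ⇒   f'(x) = 8·sin(x)·cos(x)
  g(x) = sinh(x)^2   ⇒   g'(x) = 2·sinh(x)·cosh(x)
  lim(x→0) f'(x)/g'(x) = lim(x→0) (8·sin(x)·cos(x))/(2·sinh(x)·cosh(x))
  = 4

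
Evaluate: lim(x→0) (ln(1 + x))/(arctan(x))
This is a 0/0 indeterminate form.

Apply L'Hôpital's rule: differentiate numerator and denominator separately.
  f(x) = ln(x + 1)   ⇒   f'(x) = 1/(x + 1)
  g(x) = atan(x)   ⇒   g'(x) = 1/(x^2 + 1)
  lim(x→0) f'(x)/g'(x) = lim(x→0) (1/(x + 1))/(1/(x^2 + 1))
  = 1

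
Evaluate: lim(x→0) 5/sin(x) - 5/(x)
This is an ∞-∞ indeterminate form.

Combine fractions or rationalize to convert ∞-∞ to 0/0 form:
  lim(x→0) 5/sin(x) - 5/(x) = 0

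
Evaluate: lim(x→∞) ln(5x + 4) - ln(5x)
This is an ∞-∞ indeterminate form.

Combine fractions or rationalize to convert ∞-∞ to 0/0 form:
  lim(x→∞) ln(5x + 4) - ln(5x) = 0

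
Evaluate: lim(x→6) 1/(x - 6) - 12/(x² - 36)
This is an ∞-∞ indeterminate form.

Combine fractions or rationalize to convert ∞-∞ to 0/0 form:
  lim(x→6) 1/(x - 6) - 12/(x² - 36) = 1/12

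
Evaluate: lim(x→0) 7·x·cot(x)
This is a 0·∞ indeterminate form.

Rewrite 0·∞ as a quotient (0/0 or ∞/∞ form), then apply L'Hôpital's rule:
  lim(x→0) 7·x·cot(x) = 7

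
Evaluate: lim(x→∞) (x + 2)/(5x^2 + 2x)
This is an ∞/∞ indeterminate form.

Apply L'Hôpital's rule: differentiate numerator and denominator separately.
  f(x) = x + 2   ⇒   f'(x) = 1
  g(x) = 5·x^2 + 2·x   ⇒   g'(x) = 10·x + 2
  lim(x→∞) f'(x)/g'(x) = lim(x→∞) (1)/(10·x + 2)
  = 0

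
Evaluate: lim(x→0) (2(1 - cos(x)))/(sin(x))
This is a 0/0 indeterminate form.

Apply L'Hôpital's rule: differentiate numerator and denominator separately.
  f(x) = 2 - 2·cos(x)   ⇒   f'(x) = 2·sin(x)
  g(x) = sin(x)   ⇒   g'(x) = cos(x)
  lim(x→0) f'(x)/g'(x) = lim(x→0) (2·sin(x))/(cos(x))
  = 0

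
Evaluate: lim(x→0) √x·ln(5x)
This is a 0·∞ indeterminate form.

Rewrite 0·∞ as a quotient (0/0 or ∞/∞ form), then apply L'Hôpital's rule:
  lim(x→0) √x·ln(5x) = 0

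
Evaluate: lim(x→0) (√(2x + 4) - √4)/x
This is a standard limit.

Factor or rationalize the expression:
  lim(x→0) (√(2x + 4) - √4)/x = 1/2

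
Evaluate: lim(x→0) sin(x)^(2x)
This is an exponential indeterminate form.

For exponential indeterminate forms, take the natural log:
  Let L = lim(x→0) sin(x)^(2x)
  Then ln(L) = lim(x→0) [exponent × ln(base)]
  Evaluate using L'Hôpital or standard limits, then exponentiate.
  L = 1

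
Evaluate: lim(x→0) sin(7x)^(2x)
This is an exponential indeterminate form.

For exponential indeterminate forms, take the natural log:
  Let L = lim(x→0) sin(7x)^(2x)
  Then ln(L) = lim(x→0) [exponent × ln(base)]
  Evaluate using L'Hôpital or standard limits, then exponentiate.
  L = 1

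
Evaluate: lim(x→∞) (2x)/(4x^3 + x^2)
This is an ∞/∞ indeterminate form.

Apply L'Hôpital's rule: differentiate numerator and denominator separately.
  f(x) = 2·x   ⇒   f'(x) = 2
  g(x) = 4·x^3 + x^2   ⇒   g'(x) = 12·x^2 + 2·x
  lim(x→∞) f'(x)/g'(x) = lim(x→∞) (2)/(12·x^2 + 2·x)
  = 0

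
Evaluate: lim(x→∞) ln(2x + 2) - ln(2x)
This is an ∞-∞ indeterminate form.

Combine fractions or rationalize to convert ∞-∞ to 0/0 form:
  lim(x→∞) ln(2x + 2) - ln(2x) = 0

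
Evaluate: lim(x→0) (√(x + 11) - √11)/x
This is a standard limit.

Factor or rationalize the expression:
  lim(x→0) (√(x + 11) - √11)/x = sqrt(11)/22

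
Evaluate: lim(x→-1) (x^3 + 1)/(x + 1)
This is a standard limit.

Factor or rationalize the expression:
  lim(x→-1) (x^3 + 1)/(x + 1) = 3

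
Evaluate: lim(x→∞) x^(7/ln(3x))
This is an exponential indeterminate form.

For exponential indeterminate forms, take the natural log:
  Let L = lim(x→∞) x^(7/ln(3x))
  Then ln(L) = lim(x→∞) [exponent × ln(base)]
  Evaluate using L'Hôpital or standard limits, then exponentiate.
  L = e^(7)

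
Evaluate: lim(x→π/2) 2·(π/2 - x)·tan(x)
This is a 0·∞ indeterminate form.

Rewrite 0·∞ as a quotient (0/0 or ∞/∞ form), then apply L'Hôpital's rule:
  lim(x→π/2) 2·(π/2 - x)·tan(x) = 2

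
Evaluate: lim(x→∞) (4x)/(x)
This is an ∞/∞ indeterminate form.

Apply L'Hôpital's rule: differentiate numerator and denominator separately.
  f(x) = 4·x   ⇒   f'(x) = 4
  g(x) = x   ⇒   g'(x) = 1
  lim(x→∞) f'(x)/g'(x) = lim(x→∞) (4)/(1)
  = 4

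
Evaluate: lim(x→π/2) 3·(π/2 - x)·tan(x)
This is a 0·∞ indeterminate form.

Rewrite 0·∞ as a quotient (0/0 or ∞/∞ form), then apply L'Hôpital's rule:
  lim(x→π/2) 3·(π/2 - x)·tan(x) = 3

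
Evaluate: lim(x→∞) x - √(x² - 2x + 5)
This is an ∞-∞ indeterminate form.

Combine fractions or rationalize to convert ∞-∞ to 0/0 form:
  lim(x→∞) x - √(x² - 2x + 5) = 1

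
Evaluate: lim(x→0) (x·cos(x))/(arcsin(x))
This is a 0/0 indeterminate form.

Apply L'Hôpital's rule: differentiate numerator and denominator separately.
  f(x) = x·cos(x)   ⇒   f'(x) = -x·sin(x) + cos(x)
  g(x) = asin(x)   ⇒   g'(x) = 1/sqrt(1 - x^2)
  lim(x→0) f'(x)/g'(x) = lim(x→0) (-x·sin(x) + cos(x))/(1/sqrt(1 - x^2))
  = 1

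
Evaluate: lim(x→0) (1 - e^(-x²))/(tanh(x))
This is a 0/0 indeterminate form.

Apply L'Hôpital's rule: differentiate numerator and denominator separately.
  f(x) = 1 - e^(-x^2)   ⇒   f'(x) = 2·x·e^(-x^2)
  g(x) = tanh(x)   ⇒   g'(x) = 1 - tanh(x)^2
  lim(x→0) f'(x)/g'(x) = lim(x→0) (2·x·e^(-x^2))/(1 - tanh(x)^2)
  = 0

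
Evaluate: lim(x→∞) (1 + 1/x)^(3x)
This is an exponential indeterminate form.

For exponential indeterminate forms, take the natural log:
  Let L = lim(x→∞) (1 + 1/x)^(3x)
  Then ln(L) = lim(x→∞) [exponent × ln(base)]
  Evaluate using L'Hôpital or standard limits, then exponentiate.
  L = e^(3)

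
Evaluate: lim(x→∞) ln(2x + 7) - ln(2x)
This is an ∞-∞ indeterminate form.

Combine fractions or rationalize to convert ∞-∞ to 0/0 form:
  lim(x→∞) ln(2x + 7) - ln(2x) = 0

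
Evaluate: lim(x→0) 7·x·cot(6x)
This is a 0·∞ indeterminate form.

Rewrite 0·∞ as a quotient (0/0 or ∞/∞ form), then apply L'Hôpital's rule:
  lim(x→0) 7·x·cot(6x) = 7/6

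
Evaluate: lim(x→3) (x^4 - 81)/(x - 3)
This is a standard limit.

Factor or rationalize the expression:
  lim(x→3) (x^4 - 81)/(x - 3) = 108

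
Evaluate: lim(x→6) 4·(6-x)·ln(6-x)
This is a 0·∞ indeterminate form.

Rewrite 0·∞ as a quotient (0/0 or ∞/∞ form), then apply L'Hôpital's rule:
  lim(x→6) 4·(6-x)·ln(6-x) = 0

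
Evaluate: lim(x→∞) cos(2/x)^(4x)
This is an exponential indeterminate form.

For exponential indeterminate forms, take the natural log:
  Let L = lim(x→∞) cos(2/x)^(4x)
  Then ln(L) = lim(x→∞) [exponent × ln(base)]
  Evaluate using L'Hôpital or standard limits, then exponentiate.
  L = 1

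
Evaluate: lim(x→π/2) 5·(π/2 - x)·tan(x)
This is a 0·∞ indeterminate form.

Rewrite 0·∞ as a quotient (0/0 or ∞/∞ form), then apply L'Hôpital's rule:
  lim(x→π/2) 5·(π/2 - x)·tan(x) = 5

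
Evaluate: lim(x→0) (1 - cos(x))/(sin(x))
This is a 0/0 indeterminate form.

Apply L'Hôpital's rule: differentiate numerator and denominator separately.
  f(x) = 1 - cos(x)   ⇒   f'(x) = sin(x)
  g(x) = sin(x)   ⇒   g'(x) = cos(x)
  lim(x→0) f'(x)/g'(x) = lim(x→0) (sin(x))/(cos(x))
  = 0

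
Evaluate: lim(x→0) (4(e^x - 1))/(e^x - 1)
This is a 0/0 indeterminate form.

Apply L'Hôpital's rule: differentiate numerator and denominator separately.
  f(x) = 4·e^(x) - 4   ⇒   f'(x) = 4·e^(x)
  g(x) = e^(x) - 1   ⇒   g'(x) = e^(x)
  lim(x→0) f'(x)/g'(x) = lim(x→0) (4·e^(x))/(e^(x))
  = 4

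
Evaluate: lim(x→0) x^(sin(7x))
This is an exponential indeterminate form.

For exponential indeterminate forms, take the natural log:
  Let L = lim(x→0) x^(sin(7x))
  Then ln(L) = lim(x→0) [exponent × ln(base)]
  Evaluate using L'Hôpital or standard limits, then exponentiate.
  L = 1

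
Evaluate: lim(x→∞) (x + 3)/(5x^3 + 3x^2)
This is an ∞/∞ indeterminate form.

Apply L'Hôpital's rule: differentiate numerator and denominator separately.
  f(x) = x + 3   ⇒   f'(x) = 1
  g(x) = 5·x^3 + 3·x^2   ⇒   g'(x) = 15·x^2 + 6·x
  lim(x→∞) f'(x)/g'(x) = lim(x→∞) (1)/(15·x^2 + 6·x)
  = 0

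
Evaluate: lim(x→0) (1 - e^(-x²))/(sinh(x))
This is a 0/0 indeterminate form.

Apply L'Hôpital's rule: differentiate numerator and denominator separately.
  f(x) = 1 - e^(-x^2)   ⇒   f'(x) = 2·x·e^(-x^2)
  g(x) = sinh(x)   ⇒   g'(x) = cosh(x)
  lim(x→0) f'(x)/g'(x) = lim(x→0) (2·x·e^(-x^2))/(cosh(x))
  = 0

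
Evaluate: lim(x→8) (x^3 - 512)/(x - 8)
This is a standard limit.

Factor or rationalize the expression:
  lim(x→8) (x^3 - 512)/(x - 8) = 192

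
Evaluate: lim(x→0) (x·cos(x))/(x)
This is a 0/0 indeterminate form.

Apply L'Hôpital's rule: differentiate numerator and denominator separately.
  f(x) = x·cos(x)   ⇒   f'(x) = -x·sin(x) + cos(x)
  g(x) = x   ⇒   g'(x) = 1
  lim(x→0) f'(x)/g'(x) = lim(x→0) (-x·sin(x) + cos(x))/(1)
  = 1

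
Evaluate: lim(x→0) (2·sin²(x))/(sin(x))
This is a 0/0 indeterminate form.

Apply L'Hôpital's rule: differentiate numerator and denominator separately.
  f(x) = 2·sin(x)^2   ⇒   f'(x) = 4·sin(x)·cos(x)
  g(x) = sin(x)   ⇒   g'(x) = cos(x)
  lim(x→0) f'(x)/g'(x) = lim(x→0) (4·sin(x)·cos(x))/(cos(x))
  = 0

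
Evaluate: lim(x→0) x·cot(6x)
This is a 0·∞ indeterminate form.

Rewrite 0·∞ as a quotient (0/0 or ∞/∞ form), then apply L'Hôpital's rule:
  lim(x→0) x·cot(6x) = 1/6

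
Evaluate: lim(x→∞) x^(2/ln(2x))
This is an exponential indeterminate form.

For exponential indeterminate forms, take the natural log:
  Let L = lim(x→∞) x^(2/ln(2x))
  Then ln(L) = lim(x→∞) [exponent × ln(base)]
  Evaluate using L'Hôpital or standard limits, then exponentiate.
  L = e²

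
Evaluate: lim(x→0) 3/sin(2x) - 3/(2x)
This is an ∞-∞ indeterminate form.

Combine fractions or rationalize to convert ∞-∞ to 0/0 form:
  lim(x→0) 3/sin(2x) - 3/(2x) = 0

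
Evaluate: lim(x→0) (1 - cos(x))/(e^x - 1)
This is a 0/0 indeterminate form.

Apply L'Hôpital's rule: differentiate numerator and denominator separately.
  f(x) = 1 - cos(x)   ⇒   f'(x) = sin(x)
  g(x) = e^(x) - 1   ⇒   g'(x) = e^(x)
  lim(x→0) f'(x)/g'(x) = lim(x→0) (sin(x))/(e^(x))
  = 0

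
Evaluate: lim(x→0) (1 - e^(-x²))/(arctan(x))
This is a 0/0 indeterminate form.

Apply L'Hôpital's rule: differentiate numerator and denominator separately.
  f(x) = 1 - e^(-x^2)   ⇒   f'(x) = 2·x·e^(-x^2)
  g(x) = atan(x)   ⇒   g'(x) = 1/(x^2 + 1)
  lim(x→0) f'(x)/g'(x) = lim(x→0) (2·x·e^(-x^2))/(1/(x^2 + 1))
  = 0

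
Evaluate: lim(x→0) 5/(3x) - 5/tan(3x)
This is an ∞-∞ indeterminate form.

Combine fractions or rationalize to convert ∞-∞ to 0/0 form:
  lim(x→0) 5/(3x) - 5/tan(3x) = 0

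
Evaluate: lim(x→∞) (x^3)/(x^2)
This is an ∞/∞ indeterminate form.

Apply L'Hôpital's rule: differentiate numerator and denominator separately.
  f(x) = x^3   ⇒   f'(x) = 3·x^2
  g(x) = x^2   ⇒   g'(x) = 2·x
  lim(x→∞) f'(x)/g'(x) = lim(x→∞) (3·x^2)/(2·x)
  = ∞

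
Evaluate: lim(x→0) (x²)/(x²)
This is a 0/0 indeterminate form.

Apply L'Hôpital's rule: differentiate numerator and denominator separately.
  f(x) = x^2   ⇒   f'(x) = 2·x
  g(x) = x^2   ⇒   g'(x) = 2·x
  lim(x→0) f'(x)/g'(x) = lim(x→0) (2·x)/(2·x)
  = 1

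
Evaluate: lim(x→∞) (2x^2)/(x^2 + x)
This is an ∞/∞ indeterminate form.

Apply L'Hôpital's rule: differentiate numerator and denominator separately.
  f(x) = 2·x^2   ⇒   f'(x) = 4·x
  g(x) = x^2 + x   ⇒   g'(x) = 2·x + 1
  lim(x→∞) f'(x)/g'(x) = lim(x→∞) (4·x)/(2·x + 1)
  = 2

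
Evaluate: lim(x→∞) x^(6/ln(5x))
This is an exponential indeterminate form.

For exponential indeterminate forms, take the natural log:
  Let L = lim(x→∞) x^(6/ln(5x))
  Then ln(L) = lim(x→∞) [exponent × ln(base)]
  Evaluate using L'Hôpital or standard limits, then exponentiate.
  L = e^(6)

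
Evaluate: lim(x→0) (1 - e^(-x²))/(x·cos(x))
This is a 0/0 indeterminate form.

Apply L'Hôpital's rule: differentiate numerator and denominator separately.
  f(x) = 1 - e^(-x^2)   ⇒   f'(x) = 2·x·e^(-x^2)
  g(x) = x·cos(x)   ⇒   g'(x) = -x·sin(x) + cos(x)
  lim(x→0) f'(x)/g'(x) = lim(x→0) (2·x·e^(-x^2))/(-x·sin(x) + cos(x))
  = 0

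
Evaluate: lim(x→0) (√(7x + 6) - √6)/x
This is a standard limit.

Factor or rationalize the expression:
  lim(x→0) (√(7x + 6) - √6)/x = 7·sqrt(6)/12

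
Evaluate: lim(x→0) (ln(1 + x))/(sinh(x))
This is a 0/0 indeterminate form.

Apply L'Hôpital's rule: differentiate numerator and denominator separately.
  f(x) = ln(x + 1)   ⇒   f'(x) = 1/(x + 1)
  g(x) = sinh(x)   ⇒   g'(x) = cosh(x)
  lim(x→0) f'(x)/g'(x) = lim(x→0) (1/(x + 1))/(cosh(x))
  = 1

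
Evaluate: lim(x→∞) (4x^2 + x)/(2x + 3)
This is an ∞/∞ indeterminate form.

Apply L'Hôpital's rule: differentiate numerator and denominator separately.
  f(x) = 4·x^2 + x   ⇒   f'(x) = 8·x + 1
  g(x) = 2·x + 3   ⇒   g'(x) = 2
  lim(x→∞) f'(x)/g'(x) = lim(x→∞) (8·x + 1)/(2)
  = ∞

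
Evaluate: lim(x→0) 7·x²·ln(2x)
This is a 0·∞ indeterminate form.

Rewrite 0·∞ as a quotient (0/0 or ∞/∞ form), then apply L'Hôpital's rule:
  lim(x→0) 7·x²·ln(2x) = 0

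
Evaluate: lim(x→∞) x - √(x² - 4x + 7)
This is an ∞-∞ indeterminate form.

Combine fractions or rationalize to convert ∞-∞ to 0/0 form:
  lim(x→∞) x - √(x² - 4x + 7) = 2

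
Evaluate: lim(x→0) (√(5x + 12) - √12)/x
This is a standard limit.

Factor or rationalize the expression:
  lim(x→0) (√(5x + 12) - √12)/x = 5·sqrt(3)/12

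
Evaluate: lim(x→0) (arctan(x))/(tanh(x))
This is a 0/0 indeterminate form.

Apply L'Hôpital's rule: differentiate numerator and denominator separately.
  f(x) = atan(x)   ⇒   f'(x) = 1/(x^2 + 1)
  g(x) = tanh(x)   ⇒   g'(x) = 1 - tanh(x)^2
  lim(x→0) f'(x)/g'(x) = lim(x→0) (1/(x^2 + 1))/(1 - tanh(x)^2)
  = 1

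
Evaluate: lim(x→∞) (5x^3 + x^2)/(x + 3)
This is an ∞/∞ indeterminate form.

Apply L'Hôpital's rule: differentiate numerator and denominator separately.
  f(x) = 5·x^3 + x^2   ⇒   f'(x) = 15·x^2 + 2·x
  g(x) = x + 3   ⇒   g'(x) = 1
  lim(x→∞) f'(x)/g'(x) = lim(x→∞) (15·x^2 + 2·x)/(1)
  = ∞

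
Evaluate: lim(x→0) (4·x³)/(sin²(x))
This is a 0/0 indeterminate form.

Apply L'Hôpital's rule: differentiate numerator and denominator separately.
  f(x) = 4·x^3   ⇒   f'(x) = 12·x^2
  g(x) = sin(x)^2   ⇒   g'(x) = 2·sin(x)·cos(x)
  lim(x→0) f'(x)/g'(x) = lim(x→0) (12·x^2)/(2·sin(x)·cos(x))
  = 0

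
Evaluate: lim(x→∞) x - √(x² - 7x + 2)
This is an ∞-∞ indeterminate form.

Combine fractions or rationalize to convert ∞-∞ to 0/0 form:
  lim(x→∞) x - √(x² - 7x + 2) = 7/2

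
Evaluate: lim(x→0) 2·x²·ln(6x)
This is a 0·∞ indeterminate form.

Rewrite 0·∞ as a quotient (0/0 or ∞/∞ form), then apply L'Hôpital's rule:
  lim(x→0) 2·x²·ln(6x) = 0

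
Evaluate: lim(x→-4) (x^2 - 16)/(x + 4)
This is a standard limit.

Factor or rationalize the expression:
  lim(x→-4) (x^2 - 16)/(x + 4) = -8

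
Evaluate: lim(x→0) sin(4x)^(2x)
This is an exponential indeterminate form.

For exponential indeterminate forms, take the natural log:
  Let L = lim(x→0) sin(4x)^(2x)
  Then ln(L) = lim(x→0) [exponent × ln(base)]
  Evaluate using L'Hôpital or standard limits, then exponentiate.
  L = 1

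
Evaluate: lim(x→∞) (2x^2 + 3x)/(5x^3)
This is an ∞/∞ indeterminate form.

Apply L'Hôpital's rule: differentiate numerator and denominator separately.
  f(x) = 2·x^2 + 3·x   ⇒   f'(x) = 4·x + 3
  g(x) = 5·x^3   ⇒   g'(x) = 15·x^2
  lim(x→∞) f'(x)/g'(x) = lim(x→∞) (4·x + 3)/(15·x^2)
  = 0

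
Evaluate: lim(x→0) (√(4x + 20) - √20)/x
This is a standard limit.

Factor or rationalize the expression:
  lim(x→0) (√(4x + 20) - √20)/x = sqrt(5)/5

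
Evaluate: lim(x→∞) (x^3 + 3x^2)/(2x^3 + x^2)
This is an ∞/∞ indeterminate form.

Apply L'Hôpital's rule: differentiate numerator and denominator separately.
  f(x) = x^3 + 3·x^2   ⇒   f'(x) = 3·x^2 + 6·x
  g(x) = 2·x^3 + x^2   ⇒   g'(x) = 6·x^2 + 2·x
  lim(x→∞) f'(x)/g'(x) = lim(x→∞) (3·x^2 + 6·x)/(6·x^2 + 2·x)
  = 1/2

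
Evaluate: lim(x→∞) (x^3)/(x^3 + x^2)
This is an ∞/∞ indeterminate form.

Apply L'Hôpital's rule: differentiate numerator and denominator separately.
  f(x) = x^3   ⇒   f'(x) = 3·x^2
  g(x) = x^3 + x^2   ⇒   g'(x) = 3·x^2 + 2·x
  lim(x→∞) f'(x)/g'(x) = lim(x→∞) (3·x^2)/(3·x^2 + 2·x)
  = 1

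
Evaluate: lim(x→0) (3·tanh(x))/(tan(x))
This is a 0/0 indeterminate form.

Apply L'Hôpital's rule: differentiate numerator and denominator separately.
  f(x) = 3·tanh(x)   ⇒   f'(x) = 3 - 3·tanh(x)^2
  g(x) = tan(x)   ⇒   g'(x) = tan(x)^2 + 1
  lim(x→0) f'(x)/g'(x) = lim(x→0) (3 - 3·tanh(x)^2)/(tan(x)^2 + 1)
  = 3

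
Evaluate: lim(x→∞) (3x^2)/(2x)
This is an ∞/∞ indeterminate form.

Apply L'Hôpital's rule: differentiate numerator and denominator separately.
  f(x) = 3·x^2   ⇒   f'(x) = 6·x
  g(x) = 2·x   ⇒   g'(x) = 2
  lim(x→∞) f'(x)/g'(x) = lim(x→∞) (6·x)/(2)
  = ∞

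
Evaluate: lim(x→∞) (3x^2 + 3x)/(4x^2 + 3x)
This is an ∞/∞ indeterminate form.

Apply L'Hôpital's rule: differentiate numerator and denominator separately.
  f(x) = 3·x^2 + 3·x   ⇒   f'(x) = 6·x + 3
  g(x) = 4·x^2 + 3·x   ⇒   g'(x) = 8·x + 3
  lim(x→∞) f'(x)/g'(x) = lim(x→∞) (6·x + 3)/(8·x + 3)
  = 3/4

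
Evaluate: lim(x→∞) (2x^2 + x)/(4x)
This is an ∞/∞ indeterminate form.

Apply L'Hôpital's rule: differentiate numerator and denominator separately.
  f(x) = 2·x^2 + x   ⇒   f'(x) = 4·x + 1
  g(x) = 4·x   ⇒   g'(x) = 4
  lim(x→∞) f'(x)/g'(x) = lim(x→∞) (4·x + 1)/(4)
  = ∞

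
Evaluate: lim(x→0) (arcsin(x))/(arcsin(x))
This is a 0/0 indeterminate form.

Apply L'Hôpital's rule: differentiate numerator and denominator separately.
  f(x) = asin(x)   ⇒   f'(x) = 1/sqrt(1 - x^2)
  g(x) = asin(x)   ⇒   g'(x) = 1/sqrt(1 - x^2)
  lim(x→0) f'(x)/g'(x) = lim(x→0) (1/sqrt(1 - x^2))/(1/sqrt(1 - x^2))
  = 1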